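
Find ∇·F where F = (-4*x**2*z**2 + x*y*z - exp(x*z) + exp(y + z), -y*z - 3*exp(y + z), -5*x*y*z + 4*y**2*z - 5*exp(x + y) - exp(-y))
-5*x*y - 8*x*z**2 + 4*y**2 + y*z - z*exp(x*z) - z - 3*exp(y + z)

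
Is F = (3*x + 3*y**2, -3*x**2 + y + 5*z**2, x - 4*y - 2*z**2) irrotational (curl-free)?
No, ∇×F = (-10*z - 4, -1, -6*x - 6*y)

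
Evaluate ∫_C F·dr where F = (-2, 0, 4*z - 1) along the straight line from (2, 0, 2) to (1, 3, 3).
11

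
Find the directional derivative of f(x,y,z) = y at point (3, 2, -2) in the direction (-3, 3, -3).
sqrt(3)/3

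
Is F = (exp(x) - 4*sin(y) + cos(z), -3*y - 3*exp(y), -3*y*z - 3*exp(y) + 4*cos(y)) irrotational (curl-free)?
No, ∇×F = (-3*z - 3*exp(y) - 4*sin(y), -sin(z), 4*cos(y))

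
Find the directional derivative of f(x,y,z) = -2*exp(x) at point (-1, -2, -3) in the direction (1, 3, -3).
-2*sqrt(19)*exp(-1)/19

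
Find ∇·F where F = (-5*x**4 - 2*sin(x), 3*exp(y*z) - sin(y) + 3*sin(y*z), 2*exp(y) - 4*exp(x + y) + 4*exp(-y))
-20*x**3 + 3*z*exp(y*z) + 3*z*cos(y*z) - 2*cos(x) - cos(y)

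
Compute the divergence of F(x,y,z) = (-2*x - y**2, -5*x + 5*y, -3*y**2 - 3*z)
0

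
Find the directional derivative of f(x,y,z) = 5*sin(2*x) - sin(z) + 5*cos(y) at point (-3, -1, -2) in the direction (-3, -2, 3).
-sqrt(22)*(3*cos(2) + 10*sin(1) + 30*cos(6))/22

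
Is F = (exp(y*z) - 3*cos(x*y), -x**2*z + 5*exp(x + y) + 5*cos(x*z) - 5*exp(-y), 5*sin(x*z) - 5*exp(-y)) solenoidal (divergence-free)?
No, ∇·F = 5*x*cos(x*z) + 3*y*sin(x*y) + 5*exp(x + y) + 5*exp(-y)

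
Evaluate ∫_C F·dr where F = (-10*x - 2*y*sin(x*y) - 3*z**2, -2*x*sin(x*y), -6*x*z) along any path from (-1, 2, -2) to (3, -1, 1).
-61 + 2*cos(3) - 2*cos(2)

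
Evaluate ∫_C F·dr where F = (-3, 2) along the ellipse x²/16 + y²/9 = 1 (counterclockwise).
0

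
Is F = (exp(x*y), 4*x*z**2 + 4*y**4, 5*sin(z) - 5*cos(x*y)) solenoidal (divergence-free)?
No, ∇·F = 16*y**3 + y*exp(x*y) + 5*cos(z)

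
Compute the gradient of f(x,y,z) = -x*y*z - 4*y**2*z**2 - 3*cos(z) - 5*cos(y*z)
(-y*z, z*(-x - 8*y*z + 5*sin(y*z)), -x*y - 8*y**2*z + 5*y*sin(y*z) + 3*sin(z))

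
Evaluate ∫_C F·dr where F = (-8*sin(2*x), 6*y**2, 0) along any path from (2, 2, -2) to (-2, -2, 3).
-32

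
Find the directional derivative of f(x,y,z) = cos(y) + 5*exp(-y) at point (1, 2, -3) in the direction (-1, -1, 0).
sqrt(2)*(5 + exp(2)*sin(2))*exp(-2)/2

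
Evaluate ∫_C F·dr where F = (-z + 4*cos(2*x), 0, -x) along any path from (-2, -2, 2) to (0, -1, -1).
-4 + 2*sin(4)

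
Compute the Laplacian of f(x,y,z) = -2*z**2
-4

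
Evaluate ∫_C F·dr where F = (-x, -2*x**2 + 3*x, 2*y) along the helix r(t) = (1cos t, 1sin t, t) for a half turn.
4 + 3*pi/2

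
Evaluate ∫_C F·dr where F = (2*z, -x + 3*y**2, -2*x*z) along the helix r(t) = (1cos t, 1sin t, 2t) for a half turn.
16 - 9*pi/2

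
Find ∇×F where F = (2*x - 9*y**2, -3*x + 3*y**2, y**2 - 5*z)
(2*y, 0, 18*y - 3)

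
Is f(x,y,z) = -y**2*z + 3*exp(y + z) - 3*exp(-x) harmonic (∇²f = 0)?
No, ∇²f = -2*z + 6*exp(y + z) - 3*exp(-x)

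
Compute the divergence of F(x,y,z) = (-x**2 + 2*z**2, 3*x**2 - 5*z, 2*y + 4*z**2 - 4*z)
-2*x + 8*z - 4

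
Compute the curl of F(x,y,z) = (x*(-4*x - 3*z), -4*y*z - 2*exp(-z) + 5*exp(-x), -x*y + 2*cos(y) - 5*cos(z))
(-x + 4*y - 2*sin(y) - 2*exp(-z), -3*x + y, -5*exp(-x))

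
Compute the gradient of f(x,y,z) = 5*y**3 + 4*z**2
(0, 15*y**2, 8*z)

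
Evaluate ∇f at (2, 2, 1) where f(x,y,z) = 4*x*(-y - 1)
(-12, -8, 0)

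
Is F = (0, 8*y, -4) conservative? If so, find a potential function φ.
Yes, F is conservative. φ = 4*y**2 - 4*z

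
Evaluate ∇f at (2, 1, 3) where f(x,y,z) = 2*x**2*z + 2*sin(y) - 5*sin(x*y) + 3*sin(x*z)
(-5*cos(2) + 9*cos(6) + 24, 2*cos(1) - 10*cos(2), 6*cos(6) + 8)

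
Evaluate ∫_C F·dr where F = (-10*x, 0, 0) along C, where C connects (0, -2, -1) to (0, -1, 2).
0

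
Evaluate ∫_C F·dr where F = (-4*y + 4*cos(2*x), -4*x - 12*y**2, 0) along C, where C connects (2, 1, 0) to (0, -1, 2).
16 - 2*sin(4)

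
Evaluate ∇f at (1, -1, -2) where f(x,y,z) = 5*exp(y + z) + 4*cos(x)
(-4*sin(1), 5*exp(-3), 5*exp(-3))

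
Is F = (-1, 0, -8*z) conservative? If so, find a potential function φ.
Yes, F is conservative. φ = -x - 4*z**2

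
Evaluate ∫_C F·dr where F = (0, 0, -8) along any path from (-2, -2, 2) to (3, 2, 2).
0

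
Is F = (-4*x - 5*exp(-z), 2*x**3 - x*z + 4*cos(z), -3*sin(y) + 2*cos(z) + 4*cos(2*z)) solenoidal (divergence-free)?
No, ∇·F = -2*sin(z) - 8*sin(2*z) - 4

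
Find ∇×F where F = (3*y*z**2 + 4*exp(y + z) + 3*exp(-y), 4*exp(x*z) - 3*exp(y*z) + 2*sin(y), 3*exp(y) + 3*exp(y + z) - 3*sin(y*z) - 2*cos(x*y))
(-4*x*exp(x*z) + 2*x*sin(x*y) + 3*y*exp(y*z) - 3*z*cos(y*z) + 3*exp(y) + 3*exp(y + z), 6*y*z - 2*y*sin(x*y) + 4*exp(y + z), -3*z**2 + 4*z*exp(x*z) - 4*exp(y + z) + 3*exp(-y))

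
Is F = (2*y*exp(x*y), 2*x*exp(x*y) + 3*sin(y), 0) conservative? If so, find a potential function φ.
Yes, F is conservative. φ = 2*exp(x*y) - 3*cos(y)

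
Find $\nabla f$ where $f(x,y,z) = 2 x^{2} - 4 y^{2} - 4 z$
(4*x, -8*y, -4)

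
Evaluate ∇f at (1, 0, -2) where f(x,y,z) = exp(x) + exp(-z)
(E, 0, -exp(2))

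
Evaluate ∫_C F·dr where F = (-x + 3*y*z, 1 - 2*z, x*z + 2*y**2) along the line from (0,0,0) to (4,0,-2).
-8/3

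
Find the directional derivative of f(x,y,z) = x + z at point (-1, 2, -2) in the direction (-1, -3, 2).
sqrt(14)/14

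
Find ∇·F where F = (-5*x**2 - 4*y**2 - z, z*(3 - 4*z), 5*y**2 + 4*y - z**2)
-10*x - 2*z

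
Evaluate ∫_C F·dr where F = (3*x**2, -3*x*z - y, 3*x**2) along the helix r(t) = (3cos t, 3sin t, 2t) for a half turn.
-27*pi**2/2 - 54 + 27*pi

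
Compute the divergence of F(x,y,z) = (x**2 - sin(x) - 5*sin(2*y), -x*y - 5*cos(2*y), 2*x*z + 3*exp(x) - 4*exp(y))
3*x + 10*sin(2*y) - cos(x)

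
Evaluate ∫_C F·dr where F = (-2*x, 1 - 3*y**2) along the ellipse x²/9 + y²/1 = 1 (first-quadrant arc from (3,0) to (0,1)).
9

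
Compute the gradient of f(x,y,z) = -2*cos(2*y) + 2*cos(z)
(0, 4*sin(2*y), -2*sin(z))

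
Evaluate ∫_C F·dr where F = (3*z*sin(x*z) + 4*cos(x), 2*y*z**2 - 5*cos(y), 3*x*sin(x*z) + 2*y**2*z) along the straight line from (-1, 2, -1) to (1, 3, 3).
-5*sin(3) + 3*cos(1) - 3*cos(3) + 5*sin(2) + 8*sin(1) + 77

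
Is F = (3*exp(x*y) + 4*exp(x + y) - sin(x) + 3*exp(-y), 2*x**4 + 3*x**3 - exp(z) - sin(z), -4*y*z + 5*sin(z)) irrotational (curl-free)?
No, ∇×F = (-4*z + exp(z) + cos(z), 0, 8*x**3 + 9*x**2 - 3*x*exp(x*y) - 4*exp(x + y) + 3*exp(-y))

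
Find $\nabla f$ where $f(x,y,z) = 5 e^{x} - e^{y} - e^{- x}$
(5*exp(x) + exp(-x), -exp(y), 0)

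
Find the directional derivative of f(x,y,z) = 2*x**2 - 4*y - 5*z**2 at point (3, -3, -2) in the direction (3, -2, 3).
52*sqrt(22)/11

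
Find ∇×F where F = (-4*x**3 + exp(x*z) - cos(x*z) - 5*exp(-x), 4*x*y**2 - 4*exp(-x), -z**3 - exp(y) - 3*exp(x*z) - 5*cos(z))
(-exp(y), x*exp(x*z) + x*sin(x*z) + 3*z*exp(x*z), 4*y**2 + 4*exp(-x))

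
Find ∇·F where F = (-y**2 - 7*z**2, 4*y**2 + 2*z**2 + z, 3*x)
8*y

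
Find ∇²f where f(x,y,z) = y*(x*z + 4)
0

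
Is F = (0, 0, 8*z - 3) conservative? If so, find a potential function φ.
Yes, F is conservative. φ = z*(4*z - 3)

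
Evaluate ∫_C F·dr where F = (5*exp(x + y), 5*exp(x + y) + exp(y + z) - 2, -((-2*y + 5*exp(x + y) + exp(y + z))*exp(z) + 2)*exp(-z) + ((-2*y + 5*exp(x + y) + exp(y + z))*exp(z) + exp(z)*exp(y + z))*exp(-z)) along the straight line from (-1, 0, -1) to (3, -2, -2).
-6*exp(-1) + exp(-4) + 4 + 3*E + 2*exp(2)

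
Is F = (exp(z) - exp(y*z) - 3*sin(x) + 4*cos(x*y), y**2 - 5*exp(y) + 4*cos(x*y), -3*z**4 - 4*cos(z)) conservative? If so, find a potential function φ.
No, ∇×F = (0, -y*exp(y*z) + exp(z), 4*x*sin(x*y) - 4*y*sin(x*y) + z*exp(y*z)) ≠ 0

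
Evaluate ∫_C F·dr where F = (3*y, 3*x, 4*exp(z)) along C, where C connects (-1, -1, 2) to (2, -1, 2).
-9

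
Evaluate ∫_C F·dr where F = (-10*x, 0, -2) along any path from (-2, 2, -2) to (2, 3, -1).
-2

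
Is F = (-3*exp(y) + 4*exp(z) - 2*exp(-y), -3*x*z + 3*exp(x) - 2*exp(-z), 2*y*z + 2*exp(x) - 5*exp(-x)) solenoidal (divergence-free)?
No, ∇·F = 2*y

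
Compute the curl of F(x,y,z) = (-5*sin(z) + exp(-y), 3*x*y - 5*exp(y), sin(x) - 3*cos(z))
(0, -cos(x) - 5*cos(z), 3*y + exp(-y))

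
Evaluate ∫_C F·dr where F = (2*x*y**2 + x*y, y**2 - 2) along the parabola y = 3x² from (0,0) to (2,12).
756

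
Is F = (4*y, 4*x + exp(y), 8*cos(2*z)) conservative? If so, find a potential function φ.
Yes, F is conservative. φ = 4*x*y + exp(y) + 4*sin(2*z)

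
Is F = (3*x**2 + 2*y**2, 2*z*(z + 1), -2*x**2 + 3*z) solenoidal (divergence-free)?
No, ∇·F = 6*x + 3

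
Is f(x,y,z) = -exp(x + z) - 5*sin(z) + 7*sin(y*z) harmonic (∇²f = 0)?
No, ∇²f = -7*y**2*sin(y*z) - 7*z**2*sin(y*z) - 2*exp(x + z) + 5*sin(z)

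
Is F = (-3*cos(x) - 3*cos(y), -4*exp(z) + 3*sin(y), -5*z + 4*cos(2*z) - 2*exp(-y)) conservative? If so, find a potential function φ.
No, ∇×F = (4*exp(z) + 2*exp(-y), 0, -3*sin(y)) ≠ 0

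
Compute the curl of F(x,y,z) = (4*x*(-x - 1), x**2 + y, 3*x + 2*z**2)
(0, -3, 2*x)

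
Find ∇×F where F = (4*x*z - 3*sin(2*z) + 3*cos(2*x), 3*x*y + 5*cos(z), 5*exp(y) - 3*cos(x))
(5*exp(y) + 5*sin(z), 4*x - 3*sin(x) - 6*cos(2*z), 3*y)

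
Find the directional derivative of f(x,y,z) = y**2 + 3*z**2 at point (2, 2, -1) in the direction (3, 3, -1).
18*sqrt(19)/19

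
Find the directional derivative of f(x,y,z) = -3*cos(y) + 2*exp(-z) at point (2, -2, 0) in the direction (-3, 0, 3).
-sqrt(2)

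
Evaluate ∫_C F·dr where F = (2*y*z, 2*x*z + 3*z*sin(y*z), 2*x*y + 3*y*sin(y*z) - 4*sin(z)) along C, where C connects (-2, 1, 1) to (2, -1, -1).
8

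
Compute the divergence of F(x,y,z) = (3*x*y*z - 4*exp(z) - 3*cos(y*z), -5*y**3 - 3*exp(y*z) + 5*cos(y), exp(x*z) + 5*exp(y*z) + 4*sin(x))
x*exp(x*z) - 15*y**2 + 3*y*z + 5*y*exp(y*z) - 3*z*exp(y*z) - 5*sin(y)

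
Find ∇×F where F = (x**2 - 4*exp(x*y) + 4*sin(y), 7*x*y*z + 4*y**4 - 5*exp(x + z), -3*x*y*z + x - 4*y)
(-7*x*y - 3*x*z + 5*exp(x + z) - 4, 3*y*z - 1, 4*x*exp(x*y) + 7*y*z - 5*exp(x + z) - 4*cos(y))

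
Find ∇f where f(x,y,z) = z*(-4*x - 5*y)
(-4*z, -5*z, -4*x - 5*y)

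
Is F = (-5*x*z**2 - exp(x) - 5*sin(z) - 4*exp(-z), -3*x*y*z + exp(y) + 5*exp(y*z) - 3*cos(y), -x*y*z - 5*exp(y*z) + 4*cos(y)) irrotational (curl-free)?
No, ∇×F = (3*x*y - x*z - 5*y*exp(y*z) - 5*z*exp(y*z) - 4*sin(y), -10*x*z + y*z - 5*cos(z) + 4*exp(-z), -3*y*z)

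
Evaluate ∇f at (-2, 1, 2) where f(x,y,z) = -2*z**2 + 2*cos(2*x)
(4*sin(4), 0, -8)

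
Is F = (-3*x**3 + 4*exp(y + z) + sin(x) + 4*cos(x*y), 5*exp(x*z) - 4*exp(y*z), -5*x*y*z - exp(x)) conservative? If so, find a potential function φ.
No, ∇×F = (-5*x*z - 5*x*exp(x*z) + 4*y*exp(y*z), 5*y*z + exp(x) + 4*exp(y + z), 4*x*sin(x*y) + 5*z*exp(x*z) - 4*exp(y + z)) ≠ 0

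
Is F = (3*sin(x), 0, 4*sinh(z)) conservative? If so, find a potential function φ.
Yes, F is conservative. φ = -3*cos(x) + 4*cosh(z)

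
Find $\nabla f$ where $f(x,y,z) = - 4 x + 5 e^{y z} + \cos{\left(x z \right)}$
(-z*sin(x*z) - 4, 5*z*exp(y*z), -x*sin(x*z) + 5*y*exp(y*z))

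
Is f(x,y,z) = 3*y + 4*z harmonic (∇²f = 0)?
Yes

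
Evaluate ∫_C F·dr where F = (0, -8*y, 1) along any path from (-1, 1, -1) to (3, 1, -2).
-1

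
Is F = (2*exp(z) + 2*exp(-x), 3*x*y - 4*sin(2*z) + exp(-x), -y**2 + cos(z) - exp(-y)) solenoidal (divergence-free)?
No, ∇·F = 3*x - sin(z) - 2*exp(-x)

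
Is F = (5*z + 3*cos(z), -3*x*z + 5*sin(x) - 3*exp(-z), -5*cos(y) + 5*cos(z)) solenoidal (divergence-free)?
No, ∇·F = -5*sin(z)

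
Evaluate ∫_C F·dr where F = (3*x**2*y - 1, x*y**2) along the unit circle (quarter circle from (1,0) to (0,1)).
1 - pi/8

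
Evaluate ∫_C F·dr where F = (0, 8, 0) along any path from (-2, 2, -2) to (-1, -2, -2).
-32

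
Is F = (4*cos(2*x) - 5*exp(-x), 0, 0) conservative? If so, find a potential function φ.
Yes, F is conservative. φ = 2*sin(2*x) + 5*exp(-x)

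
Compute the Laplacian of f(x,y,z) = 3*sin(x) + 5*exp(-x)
-3*sin(x) + 5*exp(-x)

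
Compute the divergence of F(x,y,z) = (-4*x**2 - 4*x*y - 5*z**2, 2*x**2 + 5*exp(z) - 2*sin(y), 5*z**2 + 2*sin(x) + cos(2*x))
-8*x - 4*y + 10*z - 2*cos(y)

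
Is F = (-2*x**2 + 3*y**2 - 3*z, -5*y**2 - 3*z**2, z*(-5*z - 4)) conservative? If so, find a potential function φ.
No, ∇×F = (6*z, -3, -6*y) ≠ 0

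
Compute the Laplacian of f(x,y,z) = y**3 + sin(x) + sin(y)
6*y - sin(x) - sin(y)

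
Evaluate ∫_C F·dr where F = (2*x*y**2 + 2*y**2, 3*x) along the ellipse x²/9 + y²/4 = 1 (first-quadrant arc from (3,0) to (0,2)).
-34 + 9*pi/2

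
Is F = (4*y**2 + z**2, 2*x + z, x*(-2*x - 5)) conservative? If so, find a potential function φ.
No, ∇×F = (-1, 4*x + 2*z + 5, 2 - 8*y) ≠ 0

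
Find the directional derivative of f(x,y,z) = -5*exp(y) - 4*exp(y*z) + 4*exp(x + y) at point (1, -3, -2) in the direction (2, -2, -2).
5*sqrt(3)*(1 - 4*exp(9))*exp(-3)/3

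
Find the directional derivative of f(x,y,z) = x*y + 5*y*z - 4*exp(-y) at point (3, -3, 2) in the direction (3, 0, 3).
-9*sqrt(2)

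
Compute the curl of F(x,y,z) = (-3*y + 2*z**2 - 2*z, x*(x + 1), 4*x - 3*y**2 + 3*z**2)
(-6*y, 4*z - 6, 2*x + 4)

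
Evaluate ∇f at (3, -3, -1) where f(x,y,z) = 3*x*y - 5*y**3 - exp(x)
(-exp(3) - 9, -126, 0)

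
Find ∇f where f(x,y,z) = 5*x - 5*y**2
(5, -10*y, 0)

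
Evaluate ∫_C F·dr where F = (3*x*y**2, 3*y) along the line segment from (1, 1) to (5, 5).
504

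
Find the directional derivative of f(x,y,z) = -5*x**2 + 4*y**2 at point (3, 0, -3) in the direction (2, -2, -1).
-20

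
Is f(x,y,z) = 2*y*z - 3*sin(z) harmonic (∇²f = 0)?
No, ∇²f = 3*sin(z)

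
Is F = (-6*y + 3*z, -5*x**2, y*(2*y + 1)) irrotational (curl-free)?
No, ∇×F = (4*y + 1, 3, 6 - 10*x)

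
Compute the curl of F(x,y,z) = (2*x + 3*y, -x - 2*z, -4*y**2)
(2 - 8*y, 0, -4)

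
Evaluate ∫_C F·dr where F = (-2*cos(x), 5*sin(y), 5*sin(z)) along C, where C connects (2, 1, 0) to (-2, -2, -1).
-5*cos(2) + 4*sin(2) + 5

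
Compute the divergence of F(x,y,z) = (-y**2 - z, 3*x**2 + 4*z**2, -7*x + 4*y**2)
0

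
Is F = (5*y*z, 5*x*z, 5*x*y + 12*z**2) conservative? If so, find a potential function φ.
Yes, F is conservative. φ = z*(5*x*y + 4*z**2)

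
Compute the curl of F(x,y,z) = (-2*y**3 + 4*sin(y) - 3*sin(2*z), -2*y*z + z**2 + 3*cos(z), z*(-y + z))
(2*y - 3*z + 3*sin(z), -6*cos(2*z), 6*y**2 - 4*cos(y))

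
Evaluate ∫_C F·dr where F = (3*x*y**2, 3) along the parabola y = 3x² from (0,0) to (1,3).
27/2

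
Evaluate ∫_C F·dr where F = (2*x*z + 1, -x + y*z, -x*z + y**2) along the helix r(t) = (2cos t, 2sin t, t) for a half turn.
pi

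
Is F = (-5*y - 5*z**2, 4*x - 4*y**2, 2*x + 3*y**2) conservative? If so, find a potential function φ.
No, ∇×F = (6*y, -10*z - 2, 9) ≠ 0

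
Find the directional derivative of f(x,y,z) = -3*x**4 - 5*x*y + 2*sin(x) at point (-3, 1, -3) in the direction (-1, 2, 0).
-sqrt(5)*(2*cos(3) + 289)/5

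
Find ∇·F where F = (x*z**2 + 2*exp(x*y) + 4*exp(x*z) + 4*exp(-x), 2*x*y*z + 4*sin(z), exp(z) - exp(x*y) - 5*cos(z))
2*x*z + 2*y*exp(x*y) + z**2 + 4*z*exp(x*z) + exp(z) + 5*sin(z) - 4*exp(-x)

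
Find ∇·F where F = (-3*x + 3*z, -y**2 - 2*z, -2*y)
-2*y - 3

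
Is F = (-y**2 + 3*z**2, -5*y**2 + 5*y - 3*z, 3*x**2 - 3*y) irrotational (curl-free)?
No, ∇×F = (0, -6*x + 6*z, 2*y)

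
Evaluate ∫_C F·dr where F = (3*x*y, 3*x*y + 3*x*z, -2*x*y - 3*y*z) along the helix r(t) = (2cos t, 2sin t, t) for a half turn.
-6*pi + 16 + 3*pi**2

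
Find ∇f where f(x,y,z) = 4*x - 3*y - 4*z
(4, -3, -4)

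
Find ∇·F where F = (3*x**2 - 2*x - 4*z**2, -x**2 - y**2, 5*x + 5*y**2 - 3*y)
6*x - 2*y - 2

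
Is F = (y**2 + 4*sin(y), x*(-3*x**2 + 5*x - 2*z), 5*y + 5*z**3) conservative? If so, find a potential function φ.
No, ∇×F = (2*x + 5, 0, -9*x**2 + 10*x - 2*y - 2*z - 4*cos(y)) ≠ 0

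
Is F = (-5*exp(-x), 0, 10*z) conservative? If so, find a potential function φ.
Yes, F is conservative. φ = 5*z**2 + 5*exp(-x)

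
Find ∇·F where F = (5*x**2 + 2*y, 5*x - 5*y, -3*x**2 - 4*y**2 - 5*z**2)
10*x - 10*z - 5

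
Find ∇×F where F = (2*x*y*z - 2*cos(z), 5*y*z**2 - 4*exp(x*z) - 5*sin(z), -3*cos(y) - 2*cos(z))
(4*x*exp(x*z) - 10*y*z + 3*sin(y) + 5*cos(z), 2*x*y + 2*sin(z), 2*z*(-x - 2*exp(x*z)))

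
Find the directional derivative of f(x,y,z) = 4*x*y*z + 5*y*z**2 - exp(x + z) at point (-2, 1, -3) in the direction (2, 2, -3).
sqrt(17)*(1 + 228*exp(5))*exp(-5)/17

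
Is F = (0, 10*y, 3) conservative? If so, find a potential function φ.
Yes, F is conservative. φ = 5*y**2 + 3*z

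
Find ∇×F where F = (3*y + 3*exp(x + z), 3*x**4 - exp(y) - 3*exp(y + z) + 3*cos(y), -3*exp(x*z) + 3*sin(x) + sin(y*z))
(z*cos(y*z) + 3*exp(y + z), 3*z*exp(x*z) + 3*exp(x + z) - 3*cos(x), 12*x**3 - 3)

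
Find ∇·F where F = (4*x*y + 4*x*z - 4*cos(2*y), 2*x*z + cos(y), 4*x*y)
4*y + 4*z - sin(y)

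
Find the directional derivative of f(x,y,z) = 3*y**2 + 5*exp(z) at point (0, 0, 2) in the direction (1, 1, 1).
5*sqrt(3)*exp(2)/3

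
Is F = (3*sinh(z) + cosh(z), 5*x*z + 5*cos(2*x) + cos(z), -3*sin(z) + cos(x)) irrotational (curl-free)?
No, ∇×F = (-5*x + sin(z), sin(x) + sinh(z) + 3*cosh(z), 5*z - 10*sin(2*x))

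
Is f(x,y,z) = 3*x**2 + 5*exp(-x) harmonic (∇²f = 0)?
No, ∇²f = 6 + 5*exp(-x)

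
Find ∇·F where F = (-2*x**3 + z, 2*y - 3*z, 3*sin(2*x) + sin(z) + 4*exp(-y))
-6*x**2 + cos(z) + 2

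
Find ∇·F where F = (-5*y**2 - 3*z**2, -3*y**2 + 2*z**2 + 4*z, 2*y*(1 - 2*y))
-6*y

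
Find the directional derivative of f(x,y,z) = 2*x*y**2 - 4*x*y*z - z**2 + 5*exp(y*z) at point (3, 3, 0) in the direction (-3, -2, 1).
-21*sqrt(14)/2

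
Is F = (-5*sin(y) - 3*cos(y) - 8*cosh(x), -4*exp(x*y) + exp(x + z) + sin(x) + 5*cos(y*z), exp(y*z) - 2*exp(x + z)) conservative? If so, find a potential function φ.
No, ∇×F = (5*y*sin(y*z) + z*exp(y*z) - exp(x + z), 2*exp(x + z), -4*y*exp(x*y) + exp(x + z) - 3*sin(y) + cos(x) + 5*cos(y)) ≠ 0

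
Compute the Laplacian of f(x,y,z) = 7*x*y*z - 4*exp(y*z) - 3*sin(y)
-4*y**2*exp(y*z) - 4*z**2*exp(y*z) + 3*sin(y)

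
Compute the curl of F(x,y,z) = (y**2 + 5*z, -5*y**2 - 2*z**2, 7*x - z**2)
(4*z, -2, -2*y)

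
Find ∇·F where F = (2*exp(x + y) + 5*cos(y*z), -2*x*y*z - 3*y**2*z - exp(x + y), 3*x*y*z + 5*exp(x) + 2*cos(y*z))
3*x*y - 2*x*z - 6*y*z - 2*y*sin(y*z) + exp(x + y)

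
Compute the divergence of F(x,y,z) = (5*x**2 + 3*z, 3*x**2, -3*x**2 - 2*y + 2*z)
10*x + 2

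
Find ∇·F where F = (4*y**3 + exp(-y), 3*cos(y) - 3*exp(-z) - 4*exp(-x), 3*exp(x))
-3*sin(y)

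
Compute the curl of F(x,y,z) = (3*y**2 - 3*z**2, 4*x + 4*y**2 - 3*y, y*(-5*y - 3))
(-10*y - 3, -6*z, 4 - 6*y)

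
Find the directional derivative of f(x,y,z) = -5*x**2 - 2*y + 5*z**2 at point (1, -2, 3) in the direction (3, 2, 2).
26*sqrt(17)/17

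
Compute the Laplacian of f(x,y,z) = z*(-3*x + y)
0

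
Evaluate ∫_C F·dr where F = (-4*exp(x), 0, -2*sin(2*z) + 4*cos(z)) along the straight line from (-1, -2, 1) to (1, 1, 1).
-8*sinh(1)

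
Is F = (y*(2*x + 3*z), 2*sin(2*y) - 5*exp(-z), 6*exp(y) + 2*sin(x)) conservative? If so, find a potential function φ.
No, ∇×F = (6*exp(y) - 5*exp(-z), 3*y - 2*cos(x), -2*x - 3*z) ≠ 0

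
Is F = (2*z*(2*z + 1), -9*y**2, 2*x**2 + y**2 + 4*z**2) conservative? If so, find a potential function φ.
No, ∇×F = (2*y, -4*x + 8*z + 2, 0) ≠ 0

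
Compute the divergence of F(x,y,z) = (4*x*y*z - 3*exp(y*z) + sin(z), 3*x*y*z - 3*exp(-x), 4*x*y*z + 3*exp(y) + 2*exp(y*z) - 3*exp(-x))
4*x*y + 3*x*z + 4*y*z + 2*y*exp(y*z)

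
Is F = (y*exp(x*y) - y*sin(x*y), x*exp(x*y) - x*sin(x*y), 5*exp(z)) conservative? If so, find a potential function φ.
Yes, F is conservative. φ = 5*exp(z) + exp(x*y) + cos(x*y)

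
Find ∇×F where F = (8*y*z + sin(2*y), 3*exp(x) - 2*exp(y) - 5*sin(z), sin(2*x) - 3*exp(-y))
(5*cos(z) + 3*exp(-y), 8*y - 2*cos(2*x), -8*z + 3*exp(x) - 2*cos(2*y))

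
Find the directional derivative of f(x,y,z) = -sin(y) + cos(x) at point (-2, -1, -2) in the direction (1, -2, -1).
sqrt(6)*(sin(2) + 2*cos(1))/6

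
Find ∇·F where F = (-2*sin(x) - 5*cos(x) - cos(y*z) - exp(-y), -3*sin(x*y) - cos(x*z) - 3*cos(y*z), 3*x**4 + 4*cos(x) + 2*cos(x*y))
-3*x*cos(x*y) + 3*z*sin(y*z) + 5*sin(x) - 2*cos(x)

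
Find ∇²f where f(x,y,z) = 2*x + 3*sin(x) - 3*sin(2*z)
-3*sin(x) + 12*sin(2*z)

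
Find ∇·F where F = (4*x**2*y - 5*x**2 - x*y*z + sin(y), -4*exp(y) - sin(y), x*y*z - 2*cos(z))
9*x*y - 10*x - y*z - 4*exp(y) + 2*sin(z) - cos(y)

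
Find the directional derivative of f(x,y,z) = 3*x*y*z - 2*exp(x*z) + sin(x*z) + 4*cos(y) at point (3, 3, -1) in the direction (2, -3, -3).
sqrt(22)*(-72*exp(3) + 22 + 12*exp(3)*sin(3) - 11*exp(3)*cos(3))*exp(-3)/22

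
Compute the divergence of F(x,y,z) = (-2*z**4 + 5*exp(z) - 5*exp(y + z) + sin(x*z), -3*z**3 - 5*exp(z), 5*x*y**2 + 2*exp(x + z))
z*cos(x*z) + 2*exp(x + z)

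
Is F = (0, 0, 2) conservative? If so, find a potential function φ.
Yes, F is conservative. φ = 2*z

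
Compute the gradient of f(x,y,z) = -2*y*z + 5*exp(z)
(0, -2*z, -2*y + 5*exp(z))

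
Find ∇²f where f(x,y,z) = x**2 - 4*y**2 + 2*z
-6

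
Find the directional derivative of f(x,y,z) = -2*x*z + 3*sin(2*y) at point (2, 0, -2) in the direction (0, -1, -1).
-sqrt(2)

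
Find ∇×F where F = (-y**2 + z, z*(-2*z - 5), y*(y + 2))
(2*y + 4*z + 7, 1, 2*y)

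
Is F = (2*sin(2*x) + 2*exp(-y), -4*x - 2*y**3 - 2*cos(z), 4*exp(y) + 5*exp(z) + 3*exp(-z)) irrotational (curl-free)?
No, ∇×F = (4*exp(y) - 2*sin(z), 0, -4 + 2*exp(-y))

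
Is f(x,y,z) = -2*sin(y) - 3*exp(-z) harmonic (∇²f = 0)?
No, ∇²f = 2*sin(y) - 3*exp(-z)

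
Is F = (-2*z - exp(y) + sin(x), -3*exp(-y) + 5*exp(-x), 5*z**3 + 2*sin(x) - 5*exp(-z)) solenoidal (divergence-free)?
No, ∇·F = 15*z**2 + cos(x) + 5*exp(-z) + 3*exp(-y)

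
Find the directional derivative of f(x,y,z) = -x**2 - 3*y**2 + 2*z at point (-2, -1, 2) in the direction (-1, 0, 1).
-sqrt(2)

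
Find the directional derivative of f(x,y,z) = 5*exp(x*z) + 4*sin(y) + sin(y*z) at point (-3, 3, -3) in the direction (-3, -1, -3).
2*sqrt(19)*(-2*cos(3) - 3*cos(9) + 45*exp(9))/19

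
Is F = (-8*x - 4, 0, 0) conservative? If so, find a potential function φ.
Yes, F is conservative. φ = 4*x*(-x - 1)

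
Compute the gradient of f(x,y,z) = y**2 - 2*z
(0, 2*y, -2)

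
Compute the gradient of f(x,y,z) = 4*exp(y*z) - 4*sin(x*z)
(-4*z*cos(x*z), 4*z*exp(y*z), -4*x*cos(x*z) + 4*y*exp(y*z))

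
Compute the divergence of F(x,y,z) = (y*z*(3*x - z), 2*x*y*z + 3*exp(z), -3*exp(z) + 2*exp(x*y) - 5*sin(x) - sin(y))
2*x*z + 3*y*z - 3*exp(z)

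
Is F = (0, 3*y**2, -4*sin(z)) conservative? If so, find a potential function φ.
Yes, F is conservative. φ = y**3 + 4*cos(z)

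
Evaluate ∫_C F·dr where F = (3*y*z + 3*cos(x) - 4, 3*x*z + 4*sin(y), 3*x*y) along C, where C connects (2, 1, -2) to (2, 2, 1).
-4*cos(2) + 4*cos(1) + 24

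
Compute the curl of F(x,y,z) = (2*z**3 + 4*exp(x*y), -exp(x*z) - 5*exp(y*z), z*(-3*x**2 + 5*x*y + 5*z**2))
(5*x*z + x*exp(x*z) + 5*y*exp(y*z), z*(6*x - 5*y + 6*z), -4*x*exp(x*y) - z*exp(x*z))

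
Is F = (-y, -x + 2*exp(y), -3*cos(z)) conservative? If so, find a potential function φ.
Yes, F is conservative. φ = -x*y + 2*exp(y) - 3*sin(z)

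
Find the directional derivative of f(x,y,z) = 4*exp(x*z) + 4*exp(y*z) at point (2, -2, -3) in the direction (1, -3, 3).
-12*sqrt(19)*(-3*exp(12) + 1 + 4*exp(6)*sinh(6))*exp(-6)/19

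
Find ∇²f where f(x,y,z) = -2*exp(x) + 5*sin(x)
-2*exp(x) - 5*sin(x)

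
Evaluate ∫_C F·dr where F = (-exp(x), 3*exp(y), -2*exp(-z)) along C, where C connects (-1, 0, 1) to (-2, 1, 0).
(-exp(2) - E - 1 + 3*exp(3))*exp(-2)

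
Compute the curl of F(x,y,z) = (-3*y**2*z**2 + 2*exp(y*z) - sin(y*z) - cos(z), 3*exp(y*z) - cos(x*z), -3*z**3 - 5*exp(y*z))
(-x*sin(x*z) - 3*y*exp(y*z) - 5*z*exp(y*z), -6*y**2*z + 2*y*exp(y*z) - y*cos(y*z) + sin(z), z*(6*y*z - 2*exp(y*z) + sin(x*z) + cos(y*z)))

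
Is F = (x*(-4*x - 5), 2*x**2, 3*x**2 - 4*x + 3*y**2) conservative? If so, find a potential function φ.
No, ∇×F = (6*y, 4 - 6*x, 4*x) ≠ 0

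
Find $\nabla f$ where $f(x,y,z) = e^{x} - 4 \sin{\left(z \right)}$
(exp(x), 0, -4*cos(z))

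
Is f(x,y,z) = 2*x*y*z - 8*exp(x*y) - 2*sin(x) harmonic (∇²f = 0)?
No, ∇²f = -8*x**2*exp(x*y) - 8*y**2*exp(x*y) + 2*sin(x)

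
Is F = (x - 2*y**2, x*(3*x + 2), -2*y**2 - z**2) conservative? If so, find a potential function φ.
No, ∇×F = (-4*y, 0, 6*x + 4*y + 2) ≠ 0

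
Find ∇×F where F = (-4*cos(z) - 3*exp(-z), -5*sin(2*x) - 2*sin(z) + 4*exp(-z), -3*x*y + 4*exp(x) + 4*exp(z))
(-3*x + 2*cos(z) + 4*exp(-z), 3*y - 4*exp(x) + 4*sin(z) + 3*exp(-z), -10*cos(2*x))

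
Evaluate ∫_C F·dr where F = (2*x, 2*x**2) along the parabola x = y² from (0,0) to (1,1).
7/5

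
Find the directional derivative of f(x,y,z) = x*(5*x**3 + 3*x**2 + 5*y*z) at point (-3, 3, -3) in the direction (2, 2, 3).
-1053*sqrt(17)/17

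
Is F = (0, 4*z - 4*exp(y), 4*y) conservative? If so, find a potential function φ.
Yes, F is conservative. φ = 4*y*z - 4*exp(y)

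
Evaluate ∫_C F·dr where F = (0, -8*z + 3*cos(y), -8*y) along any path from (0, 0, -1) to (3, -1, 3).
24 - 3*sin(1)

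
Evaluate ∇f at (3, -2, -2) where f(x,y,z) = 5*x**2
(30, 0, 0)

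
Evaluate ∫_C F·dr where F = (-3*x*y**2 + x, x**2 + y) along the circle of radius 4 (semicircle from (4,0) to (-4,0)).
0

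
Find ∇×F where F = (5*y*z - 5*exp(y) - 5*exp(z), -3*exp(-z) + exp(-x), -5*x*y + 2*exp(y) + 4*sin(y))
(-5*x + 2*exp(y) + 4*cos(y) - 3*exp(-z), 10*y - 5*exp(z), -5*z + 5*exp(y) - exp(-x))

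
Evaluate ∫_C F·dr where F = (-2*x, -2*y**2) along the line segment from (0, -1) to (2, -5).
236/3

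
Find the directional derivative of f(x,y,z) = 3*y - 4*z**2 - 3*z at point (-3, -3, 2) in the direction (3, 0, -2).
38*sqrt(13)/13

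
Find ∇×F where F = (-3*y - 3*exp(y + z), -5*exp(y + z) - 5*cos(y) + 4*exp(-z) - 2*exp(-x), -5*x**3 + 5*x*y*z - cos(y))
(5*x*z + 5*exp(y + z) + sin(y) + 4*exp(-z), 15*x**2 - 5*y*z - 3*exp(y + z), 3*exp(y + z) + 3 + 2*exp(-x))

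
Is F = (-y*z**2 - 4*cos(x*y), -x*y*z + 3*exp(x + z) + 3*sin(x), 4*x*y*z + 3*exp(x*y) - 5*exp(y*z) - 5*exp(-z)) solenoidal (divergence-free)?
No, ∇·F = 4*x*y - x*z - 5*y*exp(y*z) + 4*y*sin(x*y) + 5*exp(-z)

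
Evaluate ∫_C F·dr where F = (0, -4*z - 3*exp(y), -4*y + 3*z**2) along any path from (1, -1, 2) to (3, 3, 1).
-3*exp(3) - 27 + 3*exp(-1)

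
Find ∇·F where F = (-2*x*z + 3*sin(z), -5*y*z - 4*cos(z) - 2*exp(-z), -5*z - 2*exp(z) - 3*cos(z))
-7*z - 2*exp(z) + 3*sin(z) - 5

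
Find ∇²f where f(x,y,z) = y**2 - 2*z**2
-2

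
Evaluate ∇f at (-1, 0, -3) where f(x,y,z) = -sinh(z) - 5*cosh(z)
(0, 0, -cosh(3) + 5*sinh(3))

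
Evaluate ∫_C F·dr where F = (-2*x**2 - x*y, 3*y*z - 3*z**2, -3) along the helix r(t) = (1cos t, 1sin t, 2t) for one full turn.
-63*pi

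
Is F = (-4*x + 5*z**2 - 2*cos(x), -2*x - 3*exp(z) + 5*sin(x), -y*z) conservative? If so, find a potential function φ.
No, ∇×F = (-z + 3*exp(z), 10*z, 5*cos(x) - 2) ≠ 0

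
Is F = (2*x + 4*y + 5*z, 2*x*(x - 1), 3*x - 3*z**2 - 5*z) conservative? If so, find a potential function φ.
No, ∇×F = (0, 2, 4*x - 6) ≠ 0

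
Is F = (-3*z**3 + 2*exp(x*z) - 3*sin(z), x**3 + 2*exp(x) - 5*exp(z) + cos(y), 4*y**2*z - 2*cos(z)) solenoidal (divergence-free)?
No, ∇·F = 4*y**2 + 2*z*exp(x*z) - sin(y) + 2*sin(z)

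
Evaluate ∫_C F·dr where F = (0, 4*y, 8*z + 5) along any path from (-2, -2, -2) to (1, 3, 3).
55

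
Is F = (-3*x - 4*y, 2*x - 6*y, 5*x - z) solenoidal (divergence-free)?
No, ∇·F = -10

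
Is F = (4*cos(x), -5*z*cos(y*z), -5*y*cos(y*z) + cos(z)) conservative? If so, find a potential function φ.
Yes, F is conservative. φ = 4*sin(x) + sin(z) - 5*sin(y*z)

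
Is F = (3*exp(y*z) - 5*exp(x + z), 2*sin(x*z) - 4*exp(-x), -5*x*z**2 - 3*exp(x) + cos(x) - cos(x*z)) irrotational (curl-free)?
No, ∇×F = (-2*x*cos(x*z), 3*y*exp(y*z) + 5*z**2 - z*sin(x*z) + 3*exp(x) - 5*exp(x + z) + sin(x), -3*z*exp(y*z) + 2*z*cos(x*z) + 4*exp(-x))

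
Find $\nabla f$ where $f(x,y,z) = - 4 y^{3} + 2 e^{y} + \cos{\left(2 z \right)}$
(0, -12*y**2 + 2*exp(y), -2*sin(2*z))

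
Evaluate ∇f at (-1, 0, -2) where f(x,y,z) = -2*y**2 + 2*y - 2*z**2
(0, 2, 8)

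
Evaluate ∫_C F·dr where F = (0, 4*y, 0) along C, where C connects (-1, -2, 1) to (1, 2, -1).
0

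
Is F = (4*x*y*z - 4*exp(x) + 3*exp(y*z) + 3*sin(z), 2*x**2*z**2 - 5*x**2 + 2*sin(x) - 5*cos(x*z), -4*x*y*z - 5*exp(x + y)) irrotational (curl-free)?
No, ∇×F = (-4*x**2*z - 4*x*z - 5*x*sin(x*z) - 5*exp(x + y), 4*x*y + 4*y*z + 3*y*exp(y*z) + 5*exp(x + y) + 3*cos(z), 4*x*z**2 - 4*x*z - 10*x - 3*z*exp(y*z) + 5*z*sin(x*z) + 2*cos(x))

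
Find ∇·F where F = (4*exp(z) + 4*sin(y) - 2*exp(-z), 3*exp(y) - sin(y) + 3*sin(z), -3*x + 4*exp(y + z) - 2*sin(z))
3*exp(y) + 4*exp(y + z) - cos(y) - 2*cos(z)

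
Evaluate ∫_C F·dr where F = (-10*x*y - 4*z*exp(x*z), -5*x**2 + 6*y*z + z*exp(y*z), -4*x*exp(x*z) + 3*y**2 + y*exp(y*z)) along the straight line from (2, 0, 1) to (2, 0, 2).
4*(1 - exp(2))*exp(2)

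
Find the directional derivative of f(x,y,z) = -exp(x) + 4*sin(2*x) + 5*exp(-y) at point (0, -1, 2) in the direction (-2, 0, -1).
-14*sqrt(5)/5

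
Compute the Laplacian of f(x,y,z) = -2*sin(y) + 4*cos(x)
2*sin(y) - 4*cos(x)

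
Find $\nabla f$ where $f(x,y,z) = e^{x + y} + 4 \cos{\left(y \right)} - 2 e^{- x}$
((exp(2*x + y) + 2)*exp(-x), exp(x + y) - 4*sin(y), 0)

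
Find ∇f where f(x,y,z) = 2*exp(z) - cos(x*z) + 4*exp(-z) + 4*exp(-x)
(z*sin(x*z) - 4*exp(-x), 0, x*sin(x*z) + 2*exp(z) - 4*exp(-z))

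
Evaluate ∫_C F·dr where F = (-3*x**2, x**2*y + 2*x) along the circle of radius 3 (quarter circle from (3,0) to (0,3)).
9*pi/2 + 189/4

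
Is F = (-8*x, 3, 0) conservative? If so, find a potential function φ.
Yes, F is conservative. φ = -4*x**2 + 3*y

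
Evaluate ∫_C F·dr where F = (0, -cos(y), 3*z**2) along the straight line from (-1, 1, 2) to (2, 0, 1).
-7 + sin(1)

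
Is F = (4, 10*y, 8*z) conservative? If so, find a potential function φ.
Yes, F is conservative. φ = 4*x + 5*y**2 + 4*z**2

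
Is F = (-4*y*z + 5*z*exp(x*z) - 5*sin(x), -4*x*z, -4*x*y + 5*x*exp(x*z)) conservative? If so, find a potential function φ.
Yes, F is conservative. φ = -4*x*y*z + 5*exp(x*z) + 5*cos(x)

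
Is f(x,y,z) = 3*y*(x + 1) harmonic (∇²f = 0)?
Yes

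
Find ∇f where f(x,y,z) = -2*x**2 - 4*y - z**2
(-4*x, -4, -2*z)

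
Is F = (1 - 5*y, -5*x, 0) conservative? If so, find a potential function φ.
Yes, F is conservative. φ = x*(1 - 5*y)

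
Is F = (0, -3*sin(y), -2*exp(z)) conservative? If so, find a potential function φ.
Yes, F is conservative. φ = -2*exp(z) + 3*cos(y)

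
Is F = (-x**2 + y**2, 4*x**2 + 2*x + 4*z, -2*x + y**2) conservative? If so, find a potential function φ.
No, ∇×F = (2*y - 4, 2, 8*x - 2*y + 2) ≠ 0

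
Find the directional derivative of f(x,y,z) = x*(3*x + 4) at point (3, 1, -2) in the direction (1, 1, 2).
11*sqrt(6)/3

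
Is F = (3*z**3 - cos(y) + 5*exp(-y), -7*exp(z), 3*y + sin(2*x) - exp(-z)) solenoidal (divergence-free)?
No, ∇·F = exp(-z)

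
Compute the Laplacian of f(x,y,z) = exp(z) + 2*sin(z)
exp(z) - 2*sin(z)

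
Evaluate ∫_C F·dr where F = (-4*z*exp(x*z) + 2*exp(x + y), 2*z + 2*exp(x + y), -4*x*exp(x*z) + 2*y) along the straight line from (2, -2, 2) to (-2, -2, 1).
-4*exp(-2) + 2*exp(-4) + 2 + 4*exp(4)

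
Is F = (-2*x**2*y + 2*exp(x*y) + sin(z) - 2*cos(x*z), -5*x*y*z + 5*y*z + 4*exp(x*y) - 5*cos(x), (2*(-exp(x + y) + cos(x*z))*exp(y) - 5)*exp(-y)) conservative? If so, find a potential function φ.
No, ∇×F = (5*x*y - 5*y - 2*exp(x + y) + 5*exp(-y), 2*x*sin(x*z) + 2*z*sin(x*z) + 2*exp(x + y) + cos(z), 2*x**2 - 2*x*exp(x*y) - 5*y*z + 4*y*exp(x*y) + 5*sin(x)) ≠ 0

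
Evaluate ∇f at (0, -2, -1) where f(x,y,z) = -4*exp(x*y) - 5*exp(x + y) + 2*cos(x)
(8 - 5*exp(-2), -5*exp(-2), 0)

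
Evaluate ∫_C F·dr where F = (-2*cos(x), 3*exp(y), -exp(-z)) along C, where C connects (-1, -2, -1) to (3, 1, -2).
-2*sin(1) - 3*exp(-2) - 2*sin(3) + 2*E + exp(2)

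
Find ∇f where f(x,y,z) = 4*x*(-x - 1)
(-8*x - 4, 0, 0)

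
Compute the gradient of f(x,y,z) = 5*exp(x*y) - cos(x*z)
(5*y*exp(x*y) + z*sin(x*z), 5*x*exp(x*y), x*sin(x*z))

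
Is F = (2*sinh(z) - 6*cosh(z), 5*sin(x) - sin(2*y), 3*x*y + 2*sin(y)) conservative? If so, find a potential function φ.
No, ∇×F = (3*x + 2*cos(y), -3*y - 6*sinh(z) + 2*cosh(z), 5*cos(x)) ≠ 0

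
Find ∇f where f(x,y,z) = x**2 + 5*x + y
(2*x + 5, 1, 0)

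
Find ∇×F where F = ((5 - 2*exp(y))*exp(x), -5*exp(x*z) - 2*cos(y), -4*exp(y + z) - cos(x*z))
(5*x*exp(x*z) - 4*exp(y + z), -z*sin(x*z), -5*z*exp(x*z) + 2*exp(x + y))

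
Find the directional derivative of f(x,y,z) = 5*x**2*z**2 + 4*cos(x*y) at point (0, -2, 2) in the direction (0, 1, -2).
0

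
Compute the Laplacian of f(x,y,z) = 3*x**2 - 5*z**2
-4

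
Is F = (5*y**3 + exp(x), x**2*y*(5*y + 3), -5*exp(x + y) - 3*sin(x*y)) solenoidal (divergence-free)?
No, ∇·F = 10*x**2*y + 3*x**2 + exp(x)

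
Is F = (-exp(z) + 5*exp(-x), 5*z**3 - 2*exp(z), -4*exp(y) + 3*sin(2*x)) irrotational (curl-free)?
No, ∇×F = (-15*z**2 - 4*exp(y) + 2*exp(z), -exp(z) - 6*cos(2*x), 0)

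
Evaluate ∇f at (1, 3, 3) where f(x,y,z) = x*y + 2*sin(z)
(3, 1, 2*cos(3))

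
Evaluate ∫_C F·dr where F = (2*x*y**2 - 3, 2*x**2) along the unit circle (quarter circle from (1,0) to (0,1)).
23/6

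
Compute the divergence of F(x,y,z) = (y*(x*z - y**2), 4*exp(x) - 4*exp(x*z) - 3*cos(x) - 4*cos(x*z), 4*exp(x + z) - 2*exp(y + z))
y*z + 4*exp(x + z) - 2*exp(y + z)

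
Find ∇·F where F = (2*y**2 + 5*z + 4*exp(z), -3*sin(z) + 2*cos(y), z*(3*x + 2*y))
3*x + 2*y - 2*sin(y)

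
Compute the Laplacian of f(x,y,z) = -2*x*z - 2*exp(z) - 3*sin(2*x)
-2*exp(z) + 12*sin(2*x)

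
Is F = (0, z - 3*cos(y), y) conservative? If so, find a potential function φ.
Yes, F is conservative. φ = y*z - 3*sin(y)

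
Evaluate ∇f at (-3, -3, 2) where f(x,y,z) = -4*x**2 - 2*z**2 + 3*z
(24, 0, -5)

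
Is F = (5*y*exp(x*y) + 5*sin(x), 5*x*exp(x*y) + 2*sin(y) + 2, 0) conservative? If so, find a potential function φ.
Yes, F is conservative. φ = 2*y + 5*exp(x*y) - 5*cos(x) - 2*cos(y)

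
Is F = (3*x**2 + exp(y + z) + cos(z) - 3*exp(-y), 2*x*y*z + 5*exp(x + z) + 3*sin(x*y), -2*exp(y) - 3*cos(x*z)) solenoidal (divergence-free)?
No, ∇·F = x*(2*z + 3*sin(x*z) + 3*cos(x*y) + 6)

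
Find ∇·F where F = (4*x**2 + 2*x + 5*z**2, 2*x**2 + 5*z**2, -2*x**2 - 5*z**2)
8*x - 10*z + 2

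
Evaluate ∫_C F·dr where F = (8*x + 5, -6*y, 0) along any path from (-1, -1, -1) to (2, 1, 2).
27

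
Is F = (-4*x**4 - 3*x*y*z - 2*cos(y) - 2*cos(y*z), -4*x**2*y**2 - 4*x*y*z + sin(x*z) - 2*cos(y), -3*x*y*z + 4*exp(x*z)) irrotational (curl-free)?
No, ∇×F = (x*(4*y - 3*z - cos(x*z)), -3*x*y + 3*y*z + 2*y*sin(y*z) - 4*z*exp(x*z), -8*x*y**2 + 3*x*z - 4*y*z - 2*z*sin(y*z) + z*cos(x*z) - 2*sin(y))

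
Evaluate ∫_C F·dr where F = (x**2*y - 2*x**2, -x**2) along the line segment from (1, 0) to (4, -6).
-171/2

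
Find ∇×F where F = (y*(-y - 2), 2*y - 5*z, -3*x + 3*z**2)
(5, 3, 2*y + 2)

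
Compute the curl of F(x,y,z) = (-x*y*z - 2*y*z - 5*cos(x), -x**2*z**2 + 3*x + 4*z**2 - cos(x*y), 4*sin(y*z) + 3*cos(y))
(2*x**2*z + 4*z*cos(y*z) - 8*z - 3*sin(y), y*(-x - 2), -2*x*z**2 + x*z + y*sin(x*y) + 2*z + 3)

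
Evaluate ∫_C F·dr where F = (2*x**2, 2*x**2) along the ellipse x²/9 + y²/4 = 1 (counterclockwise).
0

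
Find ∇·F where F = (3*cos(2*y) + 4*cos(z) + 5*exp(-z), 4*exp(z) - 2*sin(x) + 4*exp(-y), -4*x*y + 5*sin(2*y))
-4*exp(-y)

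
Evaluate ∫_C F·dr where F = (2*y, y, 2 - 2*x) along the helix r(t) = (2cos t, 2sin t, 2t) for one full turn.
0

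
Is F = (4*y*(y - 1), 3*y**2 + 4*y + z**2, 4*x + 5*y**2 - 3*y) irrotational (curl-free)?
No, ∇×F = (10*y - 2*z - 3, -4, 4 - 8*y)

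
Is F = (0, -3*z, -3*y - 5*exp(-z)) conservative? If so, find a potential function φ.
Yes, F is conservative. φ = -3*y*z + 5*exp(-z)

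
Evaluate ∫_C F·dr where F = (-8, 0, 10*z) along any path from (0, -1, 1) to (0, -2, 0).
-5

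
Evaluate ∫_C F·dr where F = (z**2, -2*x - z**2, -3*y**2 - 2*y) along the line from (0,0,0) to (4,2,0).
-8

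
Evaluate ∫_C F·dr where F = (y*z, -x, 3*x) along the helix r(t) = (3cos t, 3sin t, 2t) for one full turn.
9*pi*(-2*pi - 1)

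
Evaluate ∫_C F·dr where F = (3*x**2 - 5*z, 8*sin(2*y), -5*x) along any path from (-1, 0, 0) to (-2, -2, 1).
7 - 4*cos(4)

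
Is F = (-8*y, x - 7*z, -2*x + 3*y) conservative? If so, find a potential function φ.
No, ∇×F = (10, 2, 9) ≠ 0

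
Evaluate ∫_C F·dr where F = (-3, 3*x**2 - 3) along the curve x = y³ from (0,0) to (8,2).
174/7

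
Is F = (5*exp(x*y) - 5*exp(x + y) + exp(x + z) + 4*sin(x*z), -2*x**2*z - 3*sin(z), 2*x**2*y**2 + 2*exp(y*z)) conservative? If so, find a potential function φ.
No, ∇×F = (4*x**2*y + 2*x**2 + 2*z*exp(y*z) + 3*cos(z), -4*x*y**2 + 4*x*cos(x*z) + exp(x + z), -4*x*z - 5*x*exp(x*y) + 5*exp(x + y)) ≠ 0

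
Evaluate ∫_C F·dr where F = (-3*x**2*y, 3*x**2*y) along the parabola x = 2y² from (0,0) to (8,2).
-5248/7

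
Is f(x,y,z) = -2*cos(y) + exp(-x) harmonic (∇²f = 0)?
No, ∇²f = 2*cos(y) + exp(-x)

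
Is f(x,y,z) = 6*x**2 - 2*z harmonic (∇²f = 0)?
No, ∇²f = 12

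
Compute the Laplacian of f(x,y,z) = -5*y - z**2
-2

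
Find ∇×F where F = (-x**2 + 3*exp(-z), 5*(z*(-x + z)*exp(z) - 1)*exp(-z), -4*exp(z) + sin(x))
(5*x - 10*z - 5*exp(-z), -cos(x) - 3*exp(-z), -5*z)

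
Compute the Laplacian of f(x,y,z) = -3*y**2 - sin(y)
sin(y) - 6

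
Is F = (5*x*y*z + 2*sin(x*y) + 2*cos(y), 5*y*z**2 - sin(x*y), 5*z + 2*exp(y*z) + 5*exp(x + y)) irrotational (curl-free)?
No, ∇×F = (-10*y*z + 2*z*exp(y*z) + 5*exp(x + y), 5*x*y - 5*exp(x + y), -5*x*z - 2*x*cos(x*y) - y*cos(x*y) + 2*sin(y))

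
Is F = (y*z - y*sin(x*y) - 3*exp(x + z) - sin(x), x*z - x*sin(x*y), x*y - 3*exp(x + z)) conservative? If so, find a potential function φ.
Yes, F is conservative. φ = x*y*z - 3*exp(x + z) + cos(x) + cos(x*y)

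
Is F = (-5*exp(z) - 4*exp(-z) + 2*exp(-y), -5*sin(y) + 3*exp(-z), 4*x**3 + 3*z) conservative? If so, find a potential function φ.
No, ∇×F = (3*exp(-z), -12*x**2 - 5*exp(z) + 4*exp(-z), 2*exp(-y)) ≠ 0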